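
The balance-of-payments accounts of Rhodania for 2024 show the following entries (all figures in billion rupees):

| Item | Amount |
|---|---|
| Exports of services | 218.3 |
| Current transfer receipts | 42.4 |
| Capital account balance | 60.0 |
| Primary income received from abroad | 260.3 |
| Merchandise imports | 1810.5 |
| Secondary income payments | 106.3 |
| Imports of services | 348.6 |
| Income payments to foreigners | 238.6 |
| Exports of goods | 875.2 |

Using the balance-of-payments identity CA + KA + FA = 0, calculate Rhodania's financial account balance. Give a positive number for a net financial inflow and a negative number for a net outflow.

1047.8

Goods balance = 875.2 - 1810.5 = -935.3
Services balance = 218.3 - 348.6 = -130.3
Trade balance (goods + services) = -935.3 + (-130.3) = -1065.6
Net primary income = 260.3 - 238.6 = 21.7
Net secondary income = 42.4 - 106.3 = -63.9
Current account = -1065.6 + 21.7 + (-63.9) = -1107.8
Financial account = -(-1107.8 + 60.0) = 1047.8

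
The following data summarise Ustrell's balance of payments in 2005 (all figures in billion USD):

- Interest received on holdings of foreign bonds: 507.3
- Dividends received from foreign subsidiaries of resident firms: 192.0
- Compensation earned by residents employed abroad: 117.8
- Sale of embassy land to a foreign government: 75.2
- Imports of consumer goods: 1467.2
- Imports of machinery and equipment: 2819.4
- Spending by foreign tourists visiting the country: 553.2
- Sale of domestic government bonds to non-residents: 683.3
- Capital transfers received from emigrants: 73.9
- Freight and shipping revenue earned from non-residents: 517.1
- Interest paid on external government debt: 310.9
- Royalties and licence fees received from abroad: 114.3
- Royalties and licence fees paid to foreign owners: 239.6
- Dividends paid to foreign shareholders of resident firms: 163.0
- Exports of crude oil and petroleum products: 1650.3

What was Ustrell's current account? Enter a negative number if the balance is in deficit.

Goods: -2819.4 + 1650.3 - 1467.2 = -2636.3
Services: -239.6 + 553.2 + 114.3 + 517.1 = 945.0
Primary income: -310.9 - 163.0 + 507.3 + 192.0 + 117.8 = 343.2
Current account = (-2636.3) + 945.0 + 343.2 = -1348.1
(Excluded from the current account — capital account: sale of embassy land to a foreign government 75.2, capital transfers received from emigrants 73.9; financial account: sale of domestic government bonds to non-residents 683.3.)

-1348.1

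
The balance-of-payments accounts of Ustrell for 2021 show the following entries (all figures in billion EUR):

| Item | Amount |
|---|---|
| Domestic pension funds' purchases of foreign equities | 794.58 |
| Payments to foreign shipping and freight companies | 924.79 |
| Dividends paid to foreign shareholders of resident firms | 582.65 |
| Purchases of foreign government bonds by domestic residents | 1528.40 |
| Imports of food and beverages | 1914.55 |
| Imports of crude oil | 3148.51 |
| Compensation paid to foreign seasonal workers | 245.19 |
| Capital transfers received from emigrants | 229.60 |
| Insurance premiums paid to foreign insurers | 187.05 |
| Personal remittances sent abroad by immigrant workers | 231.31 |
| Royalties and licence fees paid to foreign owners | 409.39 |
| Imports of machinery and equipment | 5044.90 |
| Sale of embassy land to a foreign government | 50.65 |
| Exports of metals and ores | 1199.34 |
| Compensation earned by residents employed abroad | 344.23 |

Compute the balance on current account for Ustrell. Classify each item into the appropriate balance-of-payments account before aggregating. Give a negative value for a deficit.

-11144.77

Goods: -1914.55 + 1199.34 - 3148.51 - 5044.90 = -8908.62
Services: -409.39 - 924.79 - 187.05 = -1521.23
Primary income: -582.65 - 245.19 + 344.23 = -483.61
Secondary income: -231.31
Current account = (-8908.62) + (-1521.23) + (-483.61) + (-231.31) = -11144.77
(Excluded from the current account — financial account: domestic pension funds' purchases of foreign equities 794.58, purchases of foreign government bonds by domestic residents 1528.40; capital account: capital transfers received from emigrants 229.60, sale of embassy land to a foreign government 50.65.)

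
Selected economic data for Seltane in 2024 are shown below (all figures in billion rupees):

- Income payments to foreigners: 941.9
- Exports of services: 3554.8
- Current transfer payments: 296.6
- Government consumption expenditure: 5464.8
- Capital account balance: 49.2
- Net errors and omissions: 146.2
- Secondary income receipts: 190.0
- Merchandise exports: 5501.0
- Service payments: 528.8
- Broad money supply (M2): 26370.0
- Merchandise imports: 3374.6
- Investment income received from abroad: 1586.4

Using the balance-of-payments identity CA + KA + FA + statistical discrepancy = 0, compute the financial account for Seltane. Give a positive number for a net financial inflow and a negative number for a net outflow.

Goods balance = 5501.0 - 3374.6 = 2126.4
Services balance = 3554.8 - 528.8 = 3026.0
Trade balance (goods + services) = 2126.4 + 3026.0 = 5152.4
Net primary income = 1586.4 - 941.9 = 644.5
Net secondary income = 190.0 - 296.6 = -106.6
Current account = 5152.4 + 644.5 + (-106.6) = 5690.3
Financial account = -(5690.3 + 49.2 + 146.2) = -5885.7

-5885.7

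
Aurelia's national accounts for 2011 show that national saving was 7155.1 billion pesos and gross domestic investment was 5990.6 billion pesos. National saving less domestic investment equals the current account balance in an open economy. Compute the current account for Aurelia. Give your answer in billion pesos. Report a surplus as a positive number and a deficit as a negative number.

1164.5

CA = S - I = 7155.1 - 5990.6 = 1164.5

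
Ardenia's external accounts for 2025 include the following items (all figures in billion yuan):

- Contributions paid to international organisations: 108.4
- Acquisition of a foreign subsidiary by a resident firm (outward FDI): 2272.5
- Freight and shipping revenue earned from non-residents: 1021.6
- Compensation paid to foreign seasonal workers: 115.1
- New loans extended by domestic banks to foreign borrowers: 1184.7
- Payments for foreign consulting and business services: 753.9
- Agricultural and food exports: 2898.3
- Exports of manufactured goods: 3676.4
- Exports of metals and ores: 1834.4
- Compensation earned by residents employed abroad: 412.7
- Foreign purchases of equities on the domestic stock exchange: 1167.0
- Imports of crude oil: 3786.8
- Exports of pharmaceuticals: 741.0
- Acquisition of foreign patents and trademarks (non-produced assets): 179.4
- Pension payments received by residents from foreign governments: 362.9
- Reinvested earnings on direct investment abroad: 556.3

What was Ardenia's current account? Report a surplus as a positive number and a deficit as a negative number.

6739.4

Goods: 2898.3 + 3676.4 - 3786.8 + 741.0 + 1834.4 = 5363.3
Services: -753.9 + 1021.6 = 267.7
Primary income: -115.1 + 412.7 + 556.3 = 853.9
Secondary income: 362.9 - 108.4 = 254.5
Current account = 5363.3 + 267.7 + 853.9 + 254.5 = 6739.4
(Excluded from the current account — financial account: acquisition of a foreign subsidiary by a resident firm (outward FDI) 2272.5, new loans extended by domestic banks to foreign borrowers 1184.7, foreign purchases of equities on the domestic stock exchange 1167.0; capital account: acquisition of foreign patents and trademarks (non-produced assets) 179.4.)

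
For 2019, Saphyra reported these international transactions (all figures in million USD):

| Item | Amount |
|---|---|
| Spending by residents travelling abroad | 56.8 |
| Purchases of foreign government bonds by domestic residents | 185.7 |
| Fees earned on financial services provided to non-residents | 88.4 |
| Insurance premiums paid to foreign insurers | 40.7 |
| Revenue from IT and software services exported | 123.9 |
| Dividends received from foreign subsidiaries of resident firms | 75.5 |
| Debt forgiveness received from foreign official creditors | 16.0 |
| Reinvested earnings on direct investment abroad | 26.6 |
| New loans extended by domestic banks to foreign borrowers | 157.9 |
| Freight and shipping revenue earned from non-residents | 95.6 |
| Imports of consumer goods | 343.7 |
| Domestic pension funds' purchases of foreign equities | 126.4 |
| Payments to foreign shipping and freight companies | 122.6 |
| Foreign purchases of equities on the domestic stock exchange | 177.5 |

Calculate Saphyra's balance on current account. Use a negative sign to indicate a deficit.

Goods: -343.7
Services: 123.9 - 56.8 - 40.7 + 95.6 - 122.6 + 88.4 = 87.8
Primary income: 75.5 + 26.6 = 102.1
Current account = (-343.7) + 87.8 + 102.1 = -153.8
(Excluded from the current account — financial account: purchases of foreign government bonds by domestic residents 185.7, new loans extended by domestic banks to foreign borrowers 157.9, domestic pension funds' purchases of foreign equities 126.4, foreign purchases of equities on the domestic stock exchange 177.5; capital account: debt forgiveness received from foreign official creditors 16.0.)

-153.8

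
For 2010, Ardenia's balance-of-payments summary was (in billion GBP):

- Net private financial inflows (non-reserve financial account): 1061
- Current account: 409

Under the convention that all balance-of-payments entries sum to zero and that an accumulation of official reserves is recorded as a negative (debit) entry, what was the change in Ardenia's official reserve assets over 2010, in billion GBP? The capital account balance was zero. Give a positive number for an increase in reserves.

1470

Official reserve transactions balance = -(409 + 1061) = -1470
An accumulation of reserves is recorded as a debit (negative entry), so the change in the stock of reserves is the negative of that balance.
Change in official reserves = -(-1470) = 1470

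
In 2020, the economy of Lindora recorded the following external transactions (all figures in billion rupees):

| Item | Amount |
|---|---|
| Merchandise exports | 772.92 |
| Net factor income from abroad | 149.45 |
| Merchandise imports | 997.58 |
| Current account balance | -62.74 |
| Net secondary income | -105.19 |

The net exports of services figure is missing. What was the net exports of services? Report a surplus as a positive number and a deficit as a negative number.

Current account = goods balance + services balance + net primary income + net secondary income
Sum of the known components = -180.40
Net exports of services = CA - (known components) = -62.74 - (-180.40) = 117.66

117.66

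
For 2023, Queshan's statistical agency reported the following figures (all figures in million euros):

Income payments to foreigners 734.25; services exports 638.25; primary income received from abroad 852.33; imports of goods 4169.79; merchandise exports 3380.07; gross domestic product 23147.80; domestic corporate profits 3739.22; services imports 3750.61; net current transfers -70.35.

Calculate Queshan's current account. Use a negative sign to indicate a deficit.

-3854.35

Goods balance = 3380.07 - 4169.79 = -789.72
Services balance = 638.25 - 3750.61 = -3112.36
Trade balance (goods + services) = -789.72 + (-3112.36) = -3902.08
Net primary income = 852.33 - 734.25 = 118.08
Net secondary income = -70.35
Current account = -3902.08 + 118.08 + (-70.35) = -3854.35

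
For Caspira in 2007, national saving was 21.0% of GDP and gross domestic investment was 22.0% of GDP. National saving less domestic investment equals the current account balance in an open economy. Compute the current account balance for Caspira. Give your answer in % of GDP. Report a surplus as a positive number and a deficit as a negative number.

S - I = CA (net lending to the rest of the world).
CA = S - I = 21.0 - 22.0 = -1.0

-1.0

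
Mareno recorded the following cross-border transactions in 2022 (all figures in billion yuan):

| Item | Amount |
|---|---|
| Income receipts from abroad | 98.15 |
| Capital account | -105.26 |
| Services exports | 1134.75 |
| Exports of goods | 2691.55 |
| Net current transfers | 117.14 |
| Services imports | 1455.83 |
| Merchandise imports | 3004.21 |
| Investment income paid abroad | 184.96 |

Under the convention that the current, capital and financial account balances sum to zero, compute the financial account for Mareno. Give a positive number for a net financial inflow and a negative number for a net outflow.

708.67

Goods balance = 2691.55 - 3004.21 = -312.66
Services balance = 1134.75 - 1455.83 = -321.08
Trade balance (goods + services) = -312.66 + (-321.08) = -633.74
Net primary income = 98.15 - 184.96 = -86.81
Net secondary income = 117.14
Current account = -633.74 + (-86.81) + 117.14 = -603.41
Financial account = -(-603.41 + (-105.26)) = 708.67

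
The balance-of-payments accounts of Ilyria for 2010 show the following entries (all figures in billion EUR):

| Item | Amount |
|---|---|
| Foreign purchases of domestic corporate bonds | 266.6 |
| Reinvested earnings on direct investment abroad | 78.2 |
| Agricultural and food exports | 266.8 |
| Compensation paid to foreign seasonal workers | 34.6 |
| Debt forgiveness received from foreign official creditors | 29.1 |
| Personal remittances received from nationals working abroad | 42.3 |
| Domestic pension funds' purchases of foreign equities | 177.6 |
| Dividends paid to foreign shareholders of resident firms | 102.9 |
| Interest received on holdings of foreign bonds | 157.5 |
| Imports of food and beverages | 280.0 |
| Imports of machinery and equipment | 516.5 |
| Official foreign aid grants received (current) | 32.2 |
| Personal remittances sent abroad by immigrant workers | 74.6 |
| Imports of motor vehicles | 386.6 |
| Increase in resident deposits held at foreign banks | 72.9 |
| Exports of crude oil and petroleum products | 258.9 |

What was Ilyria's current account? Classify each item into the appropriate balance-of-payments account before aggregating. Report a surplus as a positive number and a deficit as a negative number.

Goods: 258.9 - 516.5 - 280.0 - 386.6 + 266.8 = -657.4
Primary income: 157.5 - 34.6 + 78.2 - 102.9 = 98.2
Secondary income: 32.2 + 42.3 - 74.6 = -0.1
Current account = (-657.4) + 98.2 + (-0.1) = -559.3
(Excluded from the current account — financial account: foreign purchases of domestic corporate bonds 266.6, domestic pension funds' purchases of foreign equities 177.6, increase in resident deposits held at foreign banks 72.9; capital account: debt forgiveness received from foreign official creditors 29.1.)

-559.3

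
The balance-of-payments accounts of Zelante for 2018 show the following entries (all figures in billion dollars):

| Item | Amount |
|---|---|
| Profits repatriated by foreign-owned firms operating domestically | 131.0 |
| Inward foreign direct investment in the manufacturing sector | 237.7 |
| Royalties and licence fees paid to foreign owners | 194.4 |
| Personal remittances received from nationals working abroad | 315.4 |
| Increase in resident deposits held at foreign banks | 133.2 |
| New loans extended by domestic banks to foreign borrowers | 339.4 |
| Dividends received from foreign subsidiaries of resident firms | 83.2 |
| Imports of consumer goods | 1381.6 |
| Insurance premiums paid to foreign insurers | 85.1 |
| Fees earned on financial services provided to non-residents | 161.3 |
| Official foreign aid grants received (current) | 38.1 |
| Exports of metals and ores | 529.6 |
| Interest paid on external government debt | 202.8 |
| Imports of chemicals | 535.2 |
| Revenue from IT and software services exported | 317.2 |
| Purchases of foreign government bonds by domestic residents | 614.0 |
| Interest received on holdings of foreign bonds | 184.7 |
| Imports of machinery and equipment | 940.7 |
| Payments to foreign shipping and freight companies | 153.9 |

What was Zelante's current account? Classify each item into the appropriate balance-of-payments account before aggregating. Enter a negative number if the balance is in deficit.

-1995.2

Goods: -1381.6 - 535.2 - 940.7 + 529.6 = -2327.9
Services: -194.4 + 317.2 + 161.3 - 85.1 - 153.9 = 45.1
Primary income: -202.8 + 83.2 - 131.0 + 184.7 = -65.9
Secondary income: 315.4 + 38.1 = 353.5
Current account = (-2327.9) + 45.1 + (-65.9) + 353.5 = -1995.2
(Excluded from the current account — financial account: inward foreign direct investment in the manufacturing sector 237.7, increase in resident deposits held at foreign banks 133.2, new loans extended by domestic banks to foreign borrowers 339.4, purchases of foreign government bonds by domestic residents 614.0.)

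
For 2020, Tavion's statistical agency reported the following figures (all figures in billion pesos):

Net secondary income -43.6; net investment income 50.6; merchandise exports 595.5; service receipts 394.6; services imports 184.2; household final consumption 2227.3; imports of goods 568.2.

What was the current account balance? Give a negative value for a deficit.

Goods balance = 595.5 - 568.2 = 27.3
Services balance = 394.6 - 184.2 = 210.4
Trade balance (goods + services) = 27.3 + 210.4 = 237.7
Net primary income = 50.6
Net secondary income = -43.6
Current account = 237.7 + 50.6 + (-43.6) = 244.7

244.7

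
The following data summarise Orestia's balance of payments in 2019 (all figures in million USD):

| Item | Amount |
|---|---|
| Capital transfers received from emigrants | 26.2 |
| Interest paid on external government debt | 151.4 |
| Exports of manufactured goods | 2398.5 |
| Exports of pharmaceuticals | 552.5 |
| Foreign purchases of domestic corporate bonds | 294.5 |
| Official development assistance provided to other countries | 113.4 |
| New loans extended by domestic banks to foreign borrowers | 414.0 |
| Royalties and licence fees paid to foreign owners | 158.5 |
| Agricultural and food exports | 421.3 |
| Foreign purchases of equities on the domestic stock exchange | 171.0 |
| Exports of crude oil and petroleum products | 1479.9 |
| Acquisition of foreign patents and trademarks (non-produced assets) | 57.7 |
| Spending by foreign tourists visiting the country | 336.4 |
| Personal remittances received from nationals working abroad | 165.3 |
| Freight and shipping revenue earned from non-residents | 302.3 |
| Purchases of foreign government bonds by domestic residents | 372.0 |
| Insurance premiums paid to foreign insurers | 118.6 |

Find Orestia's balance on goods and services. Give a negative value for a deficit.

Goods: 552.5 + 421.3 + 1479.9 + 2398.5 = 4852.2
Services: -118.6 + 336.4 - 158.5 + 302.3 = 361.6
Trade balance = 4852.2 + 361.6 = 5213.8
(Excluded from the trade balance — capital account: capital transfers received from emigrants 26.2, acquisition of foreign patents and trademarks (non-produced assets) 57.7; primary income: interest paid on external government debt 151.4; financial account: foreign purchases of domestic corporate bonds 294.5, new loans extended by domestic banks to foreign borrowers 414.0, foreign purchases of equities on the domestic stock exchange 171.0, purchases of foreign government bonds by domestic residents 372.0; secondary income: official development assistance provided to other countries 113.4, personal remittances received from nationals working abroad 165.3.)

5213.8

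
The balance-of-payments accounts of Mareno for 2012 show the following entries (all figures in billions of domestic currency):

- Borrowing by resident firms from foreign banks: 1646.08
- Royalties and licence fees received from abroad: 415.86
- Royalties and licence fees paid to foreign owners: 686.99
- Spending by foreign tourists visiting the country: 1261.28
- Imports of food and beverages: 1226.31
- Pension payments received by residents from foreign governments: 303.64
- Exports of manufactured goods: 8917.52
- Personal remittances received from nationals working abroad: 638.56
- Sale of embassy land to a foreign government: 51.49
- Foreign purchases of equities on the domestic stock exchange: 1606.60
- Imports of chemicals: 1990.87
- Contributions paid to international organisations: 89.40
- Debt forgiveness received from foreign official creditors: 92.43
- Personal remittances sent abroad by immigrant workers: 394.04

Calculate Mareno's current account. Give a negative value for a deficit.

7149.25

Goods: -1226.31 - 1990.87 + 8917.52 = 5700.34
Services: -686.99 + 1261.28 + 415.86 = 990.15
Secondary income: -394.04 - 89.40 + 638.56 + 303.64 = 458.76
Current account = 5700.34 + 990.15 + 458.76 = 7149.25
(Excluded from the current account — financial account: borrowing by resident firms from foreign banks 1646.08, foreign purchases of equities on the domestic stock exchange 1606.60; capital account: sale of embassy land to a foreign government 51.49, debt forgiveness received from foreign official creditors 92.43.)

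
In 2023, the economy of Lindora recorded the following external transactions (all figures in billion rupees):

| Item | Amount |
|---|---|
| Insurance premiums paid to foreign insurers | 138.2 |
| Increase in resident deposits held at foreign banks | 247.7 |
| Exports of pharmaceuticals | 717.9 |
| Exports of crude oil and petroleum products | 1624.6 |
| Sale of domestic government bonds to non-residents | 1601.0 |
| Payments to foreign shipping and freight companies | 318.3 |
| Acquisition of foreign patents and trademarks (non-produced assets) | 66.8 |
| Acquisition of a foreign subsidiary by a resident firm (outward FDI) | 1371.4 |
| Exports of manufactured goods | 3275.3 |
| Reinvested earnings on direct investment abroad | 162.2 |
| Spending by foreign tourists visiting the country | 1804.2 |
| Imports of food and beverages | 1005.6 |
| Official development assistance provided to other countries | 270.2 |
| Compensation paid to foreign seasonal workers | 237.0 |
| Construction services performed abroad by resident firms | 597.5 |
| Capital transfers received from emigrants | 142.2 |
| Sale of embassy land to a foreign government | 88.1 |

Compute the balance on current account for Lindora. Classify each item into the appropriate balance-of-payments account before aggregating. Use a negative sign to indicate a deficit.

6212.4

Goods: 3275.3 - 1005.6 + 717.9 + 1624.6 = 4612.2
Services: -138.2 + 1804.2 - 318.3 + 597.5 = 1945.2
Primary income: -237.0 + 162.2 = -74.8
Secondary income: -270.2
Current account = 4612.2 + 1945.2 + (-74.8) + (-270.2) = 6212.4
(Excluded from the current account — financial account: increase in resident deposits held at foreign banks 247.7, sale of domestic government bonds to non-residents 1601.0, acquisition of a foreign subsidiary by a resident firm (outward FDI) 1371.4; capital account: acquisition of foreign patents and trademarks (non-produced assets) 66.8, capital transfers received from emigrants 142.2, sale of embassy land to a foreign government 88.1.)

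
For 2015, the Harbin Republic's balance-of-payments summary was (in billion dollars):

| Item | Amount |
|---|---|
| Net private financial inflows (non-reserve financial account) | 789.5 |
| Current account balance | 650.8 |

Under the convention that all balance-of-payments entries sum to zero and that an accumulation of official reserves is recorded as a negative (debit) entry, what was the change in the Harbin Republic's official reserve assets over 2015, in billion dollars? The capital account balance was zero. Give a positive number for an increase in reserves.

1440.3

Official reserve transactions balance = -(650.8 + 789.5) = -1440.3
An accumulation of reserves is recorded as a debit (negative entry), so the change in the stock of reserves is the negative of that balance.
Change in official reserves = -(-1440.3) = 1440.3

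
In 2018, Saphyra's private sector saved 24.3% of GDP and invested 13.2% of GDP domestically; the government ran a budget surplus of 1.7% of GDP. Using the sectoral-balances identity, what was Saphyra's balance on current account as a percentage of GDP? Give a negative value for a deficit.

By the sectoral-balances identity, CA = (S_private - I) + (T - G).
Private balance = 24.3 - 13.2 = 11.1
Government balance (T - G) = 1.7
CA = 11.1 + 1.7 = 12.8

12.8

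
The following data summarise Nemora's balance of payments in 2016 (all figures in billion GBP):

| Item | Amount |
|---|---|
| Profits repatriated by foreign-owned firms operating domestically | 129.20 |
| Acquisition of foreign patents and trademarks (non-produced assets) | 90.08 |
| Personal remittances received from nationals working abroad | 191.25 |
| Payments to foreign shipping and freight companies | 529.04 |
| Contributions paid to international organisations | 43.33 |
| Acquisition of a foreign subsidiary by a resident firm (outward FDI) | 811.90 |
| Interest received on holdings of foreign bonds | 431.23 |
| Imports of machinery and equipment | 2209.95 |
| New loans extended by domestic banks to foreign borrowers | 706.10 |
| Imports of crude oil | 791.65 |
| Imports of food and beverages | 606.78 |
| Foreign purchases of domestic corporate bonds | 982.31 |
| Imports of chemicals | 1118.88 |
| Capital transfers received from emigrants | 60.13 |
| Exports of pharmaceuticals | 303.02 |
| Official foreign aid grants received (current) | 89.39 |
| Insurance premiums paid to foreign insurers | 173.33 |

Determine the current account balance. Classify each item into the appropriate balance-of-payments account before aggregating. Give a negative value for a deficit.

Goods: -791.65 - 2209.95 - 606.78 - 1118.88 + 303.02 = -4424.24
Services: -173.33 - 529.04 = -702.37
Primary income: 431.23 - 129.20 = 302.03
Secondary income: 191.25 + 89.39 - 43.33 = 237.31
Current account = (-4424.24) + (-702.37) + 302.03 + 237.31 = -4587.27
(Excluded from the current account — capital account: acquisition of foreign patents and trademarks (non-produced assets) 90.08, capital transfers received from emigrants 60.13; financial account: acquisition of a foreign subsidiary by a resident firm (outward FDI) 811.90, new loans extended by domestic banks to foreign borrowers 706.10, foreign purchases of domestic corporate bonds 982.31.)

-4587.27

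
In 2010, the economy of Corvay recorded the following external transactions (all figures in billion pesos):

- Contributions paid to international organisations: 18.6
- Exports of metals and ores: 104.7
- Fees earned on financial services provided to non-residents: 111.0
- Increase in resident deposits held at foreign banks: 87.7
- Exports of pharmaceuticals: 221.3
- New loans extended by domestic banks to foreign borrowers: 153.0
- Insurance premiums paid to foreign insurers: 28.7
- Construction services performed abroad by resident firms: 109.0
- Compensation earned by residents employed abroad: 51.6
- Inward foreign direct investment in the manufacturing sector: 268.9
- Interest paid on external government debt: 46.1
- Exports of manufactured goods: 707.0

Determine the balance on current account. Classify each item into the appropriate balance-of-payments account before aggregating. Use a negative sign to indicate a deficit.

Goods: 221.3 + 104.7 + 707.0 = 1033.0
Services: 111.0 - 28.7 + 109.0 = 191.3
Primary income: 51.6 - 46.1 = 5.5
Secondary income: -18.6
Current account = 1033.0 + 191.3 + 5.5 + (-18.6) = 1211.2
(Excluded from the current account — financial account: increase in resident deposits held at foreign banks 87.7, new loans extended by domestic banks to foreign borrowers 153.0, inward foreign direct investment in the manufacturing sector 268.9.)

1211.2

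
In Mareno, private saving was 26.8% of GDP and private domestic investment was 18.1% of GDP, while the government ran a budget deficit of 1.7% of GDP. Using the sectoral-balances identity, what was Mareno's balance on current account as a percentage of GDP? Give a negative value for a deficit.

By the sectoral-balances identity, CA = (S_private - I) + (T - G).
Private balance = 26.8 - 18.1 = 8.7
Government balance (T - G) = -1.7
CA = 8.7 + (-1.7) = 7.0

7.0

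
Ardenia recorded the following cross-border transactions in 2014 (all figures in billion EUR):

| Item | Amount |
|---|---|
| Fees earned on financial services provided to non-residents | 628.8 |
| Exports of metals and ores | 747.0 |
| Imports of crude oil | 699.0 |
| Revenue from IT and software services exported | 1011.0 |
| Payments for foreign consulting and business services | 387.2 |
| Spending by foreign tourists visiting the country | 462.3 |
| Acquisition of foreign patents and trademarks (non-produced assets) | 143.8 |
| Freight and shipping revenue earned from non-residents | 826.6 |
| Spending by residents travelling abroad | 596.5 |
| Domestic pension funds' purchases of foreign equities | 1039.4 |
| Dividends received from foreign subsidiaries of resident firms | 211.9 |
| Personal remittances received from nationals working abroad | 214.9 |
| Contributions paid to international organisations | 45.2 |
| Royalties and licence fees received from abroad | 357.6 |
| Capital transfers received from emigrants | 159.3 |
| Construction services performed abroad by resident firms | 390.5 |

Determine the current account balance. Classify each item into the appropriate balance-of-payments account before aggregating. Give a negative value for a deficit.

3122.7

Goods: 747.0 - 699.0 = 48.0
Services: -387.2 + 462.3 + 357.6 + 826.6 - 596.5 + 1011.0 + 390.5 + 628.8 = 2693.1
Primary income: 211.9
Secondary income: -45.2 + 214.9 = 169.7
Current account = 48.0 + 2693.1 + 211.9 + 169.7 = 3122.7
(Excluded from the current account — capital account: acquisition of foreign patents and trademarks (non-produced assets) 143.8, capital transfers received from emigrants 159.3; financial account: domestic pension funds' purchases of foreign equities 1039.4.)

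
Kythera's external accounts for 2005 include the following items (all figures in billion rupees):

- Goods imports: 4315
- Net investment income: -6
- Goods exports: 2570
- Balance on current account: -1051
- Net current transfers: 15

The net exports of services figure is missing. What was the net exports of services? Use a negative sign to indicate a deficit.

Current account = goods balance + services balance + net primary income + net secondary income
Sum of the known components = -1736
Net exports of services = CA - (known components) = -1051 - (-1736) = 685

685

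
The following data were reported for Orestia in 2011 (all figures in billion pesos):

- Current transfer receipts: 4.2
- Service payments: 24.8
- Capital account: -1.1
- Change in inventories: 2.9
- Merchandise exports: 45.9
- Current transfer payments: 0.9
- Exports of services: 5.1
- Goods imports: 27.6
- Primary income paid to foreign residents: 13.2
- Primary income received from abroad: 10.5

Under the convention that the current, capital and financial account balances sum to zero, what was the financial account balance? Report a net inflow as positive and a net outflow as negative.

Goods balance = 45.9 - 27.6 = 18.3
Services balance = 5.1 - 24.8 = -19.7
Trade balance (goods + services) = 18.3 + (-19.7) = -1.4
Net primary income = 10.5 - 13.2 = -2.7
Net secondary income = 4.2 - 0.9 = 3.3
Current account = -1.4 + (-2.7) + 3.3 = -0.8
Financial account = -(-0.8 + (-1.1)) = 1.9

1.9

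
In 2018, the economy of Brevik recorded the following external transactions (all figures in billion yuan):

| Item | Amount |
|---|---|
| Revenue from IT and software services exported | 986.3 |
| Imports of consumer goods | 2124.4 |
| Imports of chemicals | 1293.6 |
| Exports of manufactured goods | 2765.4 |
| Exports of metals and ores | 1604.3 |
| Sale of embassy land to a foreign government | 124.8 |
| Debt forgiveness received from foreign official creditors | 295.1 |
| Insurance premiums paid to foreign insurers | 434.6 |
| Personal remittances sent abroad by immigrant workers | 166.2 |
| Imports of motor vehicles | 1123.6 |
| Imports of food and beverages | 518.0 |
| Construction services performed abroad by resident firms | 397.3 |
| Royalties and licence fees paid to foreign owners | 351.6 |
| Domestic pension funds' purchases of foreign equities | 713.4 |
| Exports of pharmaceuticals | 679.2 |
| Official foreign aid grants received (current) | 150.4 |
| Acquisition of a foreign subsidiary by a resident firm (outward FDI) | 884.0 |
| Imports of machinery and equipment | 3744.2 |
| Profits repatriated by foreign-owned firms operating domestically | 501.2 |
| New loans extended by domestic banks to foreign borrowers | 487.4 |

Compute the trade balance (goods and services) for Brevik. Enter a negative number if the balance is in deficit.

-3157.5

Goods: 2765.4 - 1293.6 - 1123.6 - 518.0 - 2124.4 - 3744.2 + 1604.3 + 679.2 = -3754.9
Services: -351.6 - 434.6 + 397.3 + 986.3 = 597.4
Trade balance = -3754.9 + 597.4 = -3157.5
(Excluded from the trade balance — capital account: sale of embassy land to a foreign government 124.8, debt forgiveness received from foreign official creditors 295.1; secondary income: personal remittances sent abroad by immigrant workers 166.2, official foreign aid grants received (current) 150.4; financial account: domestic pension funds' purchases of foreign equities 713.4, acquisition of a foreign subsidiary by a resident firm (outward FDI) 884.0, new loans extended by domestic banks to foreign borrowers 487.4; primary income: profits repatriated by foreign-owned firms operating domestically 501.2.)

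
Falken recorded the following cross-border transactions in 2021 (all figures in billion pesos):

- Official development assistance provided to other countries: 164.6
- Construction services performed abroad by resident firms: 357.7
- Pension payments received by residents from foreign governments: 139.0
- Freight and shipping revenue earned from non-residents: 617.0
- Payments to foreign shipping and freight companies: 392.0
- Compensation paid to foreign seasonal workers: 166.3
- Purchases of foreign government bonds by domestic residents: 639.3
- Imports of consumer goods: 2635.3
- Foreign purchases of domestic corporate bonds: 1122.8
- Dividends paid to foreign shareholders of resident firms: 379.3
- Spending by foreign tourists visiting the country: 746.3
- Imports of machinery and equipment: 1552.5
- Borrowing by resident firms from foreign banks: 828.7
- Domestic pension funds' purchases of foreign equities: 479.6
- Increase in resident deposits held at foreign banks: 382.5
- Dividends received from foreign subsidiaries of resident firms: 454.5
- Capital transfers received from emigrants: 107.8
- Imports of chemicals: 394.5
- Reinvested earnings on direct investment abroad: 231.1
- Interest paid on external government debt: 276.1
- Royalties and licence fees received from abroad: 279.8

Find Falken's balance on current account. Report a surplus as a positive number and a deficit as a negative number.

Goods: -394.5 - 1552.5 - 2635.3 = -4582.3
Services: 746.3 - 392.0 + 617.0 + 357.7 + 279.8 = 1608.8
Primary income: -379.3 + 454.5 - 166.3 + 231.1 - 276.1 = -136.1
Secondary income: -164.6 + 139.0 = -25.6
Current account = (-4582.3) + 1608.8 + (-136.1) + (-25.6) = -3135.2
(Excluded from the current account — financial account: purchases of foreign government bonds by domestic residents 639.3, foreign purchases of domestic corporate bonds 1122.8, borrowing by resident firms from foreign banks 828.7, domestic pension funds' purchases of foreign equities 479.6, increase in resident deposits held at foreign banks 382.5; capital account: capital transfers received from emigrants 107.8.)

-3135.2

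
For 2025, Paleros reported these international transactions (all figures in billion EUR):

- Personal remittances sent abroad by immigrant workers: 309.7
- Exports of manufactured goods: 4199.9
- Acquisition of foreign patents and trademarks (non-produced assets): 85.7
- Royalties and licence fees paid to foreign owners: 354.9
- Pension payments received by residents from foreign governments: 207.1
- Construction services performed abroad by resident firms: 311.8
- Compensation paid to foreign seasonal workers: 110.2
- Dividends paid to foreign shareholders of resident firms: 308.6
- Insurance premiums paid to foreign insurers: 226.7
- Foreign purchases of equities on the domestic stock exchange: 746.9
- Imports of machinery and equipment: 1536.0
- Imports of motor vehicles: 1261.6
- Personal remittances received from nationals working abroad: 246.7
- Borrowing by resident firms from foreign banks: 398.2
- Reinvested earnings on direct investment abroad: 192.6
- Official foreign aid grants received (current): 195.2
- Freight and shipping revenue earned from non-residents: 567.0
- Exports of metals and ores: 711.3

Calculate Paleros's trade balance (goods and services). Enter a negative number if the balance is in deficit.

Goods: -1261.6 + 711.3 - 1536.0 + 4199.9 = 2113.6
Services: -354.9 + 567.0 + 311.8 - 226.7 = 297.2
Trade balance = 2113.6 + 297.2 = 2410.8
(Excluded from the trade balance — secondary income: personal remittances sent abroad by immigrant workers 309.7, pension payments received by residents from foreign governments 207.1, personal remittances received from nationals working abroad 246.7, official foreign aid grants received (current) 195.2; capital account: acquisition of foreign patents and trademarks (non-produced assets) 85.7; primary income: compensation paid to foreign seasonal workers 110.2, dividends paid to foreign shareholders of resident firms 308.6, reinvested earnings on direct investment abroad 192.6; financial account: foreign purchases of equities on the domestic stock exchange 746.9, borrowing by resident firms from foreign banks 398.2.)

2410.8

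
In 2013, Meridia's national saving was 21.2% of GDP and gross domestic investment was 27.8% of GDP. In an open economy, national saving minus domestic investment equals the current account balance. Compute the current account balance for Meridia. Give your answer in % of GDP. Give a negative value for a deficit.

CA = S - I = 21.2 - 27.8 = -6.6

-6.6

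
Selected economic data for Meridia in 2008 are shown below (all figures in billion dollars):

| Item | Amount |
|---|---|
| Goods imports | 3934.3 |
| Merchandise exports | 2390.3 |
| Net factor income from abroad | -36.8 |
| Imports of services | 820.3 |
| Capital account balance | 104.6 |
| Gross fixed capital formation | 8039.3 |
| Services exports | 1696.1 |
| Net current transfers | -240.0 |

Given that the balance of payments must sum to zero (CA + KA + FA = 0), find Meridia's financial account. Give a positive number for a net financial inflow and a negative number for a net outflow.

840.4

Goods balance = 2390.3 - 3934.3 = -1544.0
Services balance = 1696.1 - 820.3 = 875.8
Trade balance (goods + services) = -1544.0 + 875.8 = -668.2
Net primary income = -36.8
Net secondary income = -240.0
Current account = -668.2 + (-36.8) + (-240.0) = -945.0
Financial account = -(-945.0 + 104.6) = 840.4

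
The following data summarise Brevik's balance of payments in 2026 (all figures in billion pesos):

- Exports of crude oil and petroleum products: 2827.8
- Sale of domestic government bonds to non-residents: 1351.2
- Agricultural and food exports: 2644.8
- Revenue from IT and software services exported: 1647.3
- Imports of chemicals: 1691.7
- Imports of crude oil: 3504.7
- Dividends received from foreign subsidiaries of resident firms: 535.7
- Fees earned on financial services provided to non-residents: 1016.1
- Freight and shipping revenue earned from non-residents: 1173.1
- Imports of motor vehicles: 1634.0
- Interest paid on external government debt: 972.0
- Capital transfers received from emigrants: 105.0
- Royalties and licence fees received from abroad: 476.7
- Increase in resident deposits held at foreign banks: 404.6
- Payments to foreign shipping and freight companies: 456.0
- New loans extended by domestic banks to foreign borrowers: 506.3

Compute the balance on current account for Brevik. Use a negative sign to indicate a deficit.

Goods: 2644.8 - 1634.0 + 2827.8 - 1691.7 - 3504.7 = -1357.8
Services: 1647.3 + 1016.1 + 476.7 - 456.0 + 1173.1 = 3857.2
Primary income: 535.7 - 972.0 = -436.3
Current account = (-1357.8) + 3857.2 + (-436.3) = 2063.1
(Excluded from the current account — financial account: sale of domestic government bonds to non-residents 1351.2, increase in resident deposits held at foreign banks 404.6, new loans extended by domestic banks to foreign borrowers 506.3; capital account: capital transfers received from emigrants 105.0.)

2063.1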